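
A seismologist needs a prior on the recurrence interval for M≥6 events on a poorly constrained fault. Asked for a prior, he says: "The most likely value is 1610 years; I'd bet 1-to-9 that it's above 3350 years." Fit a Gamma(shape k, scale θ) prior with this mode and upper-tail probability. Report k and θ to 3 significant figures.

Gamma(k,θ) with k>1 has mode (k−1)θ, so θ = 1610/(k−1).
Need P(X < 3350) = 0.9 with θ tied to k this way. Start at k = 2, θ = 1610: P(X<3350) ≈ 0.615.
Too low — raise k to concentrate. Iterating converges to k ≈ 4.58.
Then θ = 1610/(4.58−1) ≈ 450.

k ≈ 4.58, θ ≈ 450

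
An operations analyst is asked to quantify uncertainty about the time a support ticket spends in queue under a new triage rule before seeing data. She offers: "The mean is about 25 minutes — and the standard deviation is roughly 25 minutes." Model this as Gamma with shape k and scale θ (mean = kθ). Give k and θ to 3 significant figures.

k ≈ 1, θ ≈ 25

For Gamma(k, scale θ): mean = kθ, variance = kθ², so CV = 1/√k.
CV = SD/mean = 25/25 = 1, hence k = 1/CV² = 1.
Then θ = mean/k = 25/1 = 25.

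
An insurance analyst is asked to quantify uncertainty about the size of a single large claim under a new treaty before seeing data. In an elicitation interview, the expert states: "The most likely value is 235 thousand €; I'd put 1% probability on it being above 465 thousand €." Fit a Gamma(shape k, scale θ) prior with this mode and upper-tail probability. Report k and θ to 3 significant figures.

k ≈ 11.6, θ ≈ 22.2

Gamma(k,θ) with k>1 has mode (k−1)θ, so θ = 235/(k−1).
Need P(X < 465) = 0.99 with θ tied to k this way. Start at k = 2, θ = 235: P(X<465) ≈ 0.588.
Too low — raise k to concentrate. Iterating converges to k ≈ 11.6.
Then θ = 235/(11.6−1) ≈ 22.2.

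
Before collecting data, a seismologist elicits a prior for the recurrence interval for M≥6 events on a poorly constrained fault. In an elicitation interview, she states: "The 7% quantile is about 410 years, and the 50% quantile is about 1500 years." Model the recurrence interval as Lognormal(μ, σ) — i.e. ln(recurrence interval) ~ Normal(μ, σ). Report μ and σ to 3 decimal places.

If T ~ Lognormal(μ,σ) then ln T ~ Normal(μ,σ), so the p-quantile of ln T is μ + z_p·σ.
ln(410) = 6.016 and ln(1500) = 7.313; z_{0.07} = -1.476, z_{0.5} = 0.
σ = (7.313 − 6.016)/(0 − (-1.476)) = 0.879.
μ = 6.016 − (-1.476)·0.879 = 7.313.

μ ≈ 7.313, σ ≈ 0.879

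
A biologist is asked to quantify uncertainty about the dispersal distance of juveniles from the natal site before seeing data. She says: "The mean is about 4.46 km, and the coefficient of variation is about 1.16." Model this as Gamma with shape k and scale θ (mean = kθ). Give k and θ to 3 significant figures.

For Gamma(k, scale θ): mean = kθ, variance = kθ², so CV = 1/√k.
CV = 1.16, hence k = 1/CV² = 0.743.
Then θ = mean/k = 4.46/0.743 = 6.

k ≈ 0.743, θ ≈ 6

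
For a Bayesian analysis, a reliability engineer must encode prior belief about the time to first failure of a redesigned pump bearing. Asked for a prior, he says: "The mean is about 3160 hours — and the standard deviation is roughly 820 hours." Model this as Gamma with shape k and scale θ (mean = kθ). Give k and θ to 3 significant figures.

k ≈ 14.9, θ ≈ 213

For Gamma(k, scale θ): mean = kθ, variance = kθ², so CV = 1/√k.
CV = SD/mean = 820/3160 = 0.2595, hence k = 1/CV² = 14.9.
Then θ = mean/k = 3160/14.9 = 213.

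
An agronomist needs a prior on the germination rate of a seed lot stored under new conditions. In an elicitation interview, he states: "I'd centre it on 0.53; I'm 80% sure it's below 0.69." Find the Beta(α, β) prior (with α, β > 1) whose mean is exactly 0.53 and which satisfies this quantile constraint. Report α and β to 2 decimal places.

With mean 0.53 fixed, write α = 0.53s, β = 0.47s where s = α+β.
Need P(θ < 0.69) = 0.8 under Beta(0.53s, 0.47s). Normal approximation: (q−m)/√(m(1−m)/s) ≈ z_{0.8} = 0.842, so s ≈ 0.53·0.47·(0.842)²/(0.69−0.53)² = 6.9.
At s = 6.9: P(θ<0.69) ≈ 0.797. Adjusting to match 0.8 gives s ≈ 7.06.
So α = 0.53·7.06 ≈ 3.74, β = 0.47·7.06 ≈ 3.32.

α ≈ 3.74, β ≈ 3.32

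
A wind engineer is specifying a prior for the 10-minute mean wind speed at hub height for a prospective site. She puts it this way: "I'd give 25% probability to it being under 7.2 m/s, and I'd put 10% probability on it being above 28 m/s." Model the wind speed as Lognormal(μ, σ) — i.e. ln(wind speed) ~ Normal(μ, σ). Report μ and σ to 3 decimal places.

If T ~ Lognormal(μ,σ) then ln T ~ Normal(μ,σ), so the p-quantile of ln T is μ + z_p·σ.
ln(7.2) = 1.974 and ln(28) = 3.332; z_{0.25} = -0.6745, z_{0.9} = 1.282.
σ = (3.332 − 1.974)/(1.282 − (-0.6745)) = 0.694.
μ = 1.974 − (-0.6745)·0.694 = 2.442.

μ ≈ 2.442, σ ≈ 0.694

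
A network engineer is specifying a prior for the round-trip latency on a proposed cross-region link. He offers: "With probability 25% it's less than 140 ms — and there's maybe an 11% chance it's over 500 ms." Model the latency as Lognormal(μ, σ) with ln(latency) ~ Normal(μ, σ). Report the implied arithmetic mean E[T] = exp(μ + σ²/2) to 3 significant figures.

E[T] ≈ 275 ms

If T ~ Lognormal(μ,σ) then ln T ~ Normal(μ,σ), so the p-quantile of ln T is μ + z_p·σ.
ln(140) = 4.942 and ln(500) = 6.215; z_{0.25} = -0.6745, z_{0.89} = 1.227.
σ = (6.215 − 4.942)/(1.227 − (-0.6745)) = 0.670.
μ = 4.942 − (-0.6745)·0.670 = 5.393.
E[T] = exp(μ + σ²/2) = exp(5.393 + 0.2242) = 275 ms.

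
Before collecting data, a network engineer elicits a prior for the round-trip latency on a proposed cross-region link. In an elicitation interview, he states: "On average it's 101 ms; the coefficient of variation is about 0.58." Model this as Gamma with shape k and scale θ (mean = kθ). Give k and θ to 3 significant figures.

k ≈ 2.97, θ ≈ 34

For Gamma(k, scale θ): mean = kθ, variance = kθ², so CV = 1/√k.
CV = 0.58, hence k = 1/CV² = 2.97.
Then θ = mean/k = 101/2.97 = 34.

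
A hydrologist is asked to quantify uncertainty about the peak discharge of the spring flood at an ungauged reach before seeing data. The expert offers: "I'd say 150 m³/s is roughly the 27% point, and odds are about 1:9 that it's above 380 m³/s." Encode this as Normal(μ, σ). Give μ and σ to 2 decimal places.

μ = 224.40, σ = 121.41

The p-quantile of Normal(μ,σ) is μ + z_p·σ, with z_{0.27} = -0.6128 and z_{0.9} = 1.282.
Eliminate σ: μ = (z₂·x₁ − z₁·x₂)/(z₂ − z₁) = (1.282·150 − (-0.6128)·380)/1.894 = 224.40.
Then σ = (x₂ − x₁)/(z₂ − z₁) = (380 − 150)/1.894 = 121.41.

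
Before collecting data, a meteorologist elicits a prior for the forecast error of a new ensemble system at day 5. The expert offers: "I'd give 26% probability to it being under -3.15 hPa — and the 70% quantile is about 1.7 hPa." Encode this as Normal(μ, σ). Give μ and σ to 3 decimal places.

The p-quantile of Normal(μ,σ) is μ + z_p·σ, with z_{0.26} = -0.6433 and z_{0.7} = 0.5244.
Eliminate σ: μ = (z₂·x₁ − z₁·x₂)/(z₂ − z₁) = (0.5244·-3.15 − (-0.6433)·1.7)/1.168 = -0.478.
Then σ = (x₂ − x₁)/(z₂ − z₁) = (1.7 − -3.15)/1.168 = 4.153.

μ = -0.478, σ = 4.153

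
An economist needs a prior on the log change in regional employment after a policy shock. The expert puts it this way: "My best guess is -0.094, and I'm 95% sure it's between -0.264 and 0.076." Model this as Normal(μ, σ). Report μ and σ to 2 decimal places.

μ = -0.09, σ = 0.09

A symmetric 95% interval runs μ ± z·σ with z = 1.96.
Half-width = 0.17, so σ = 0.17/1.96 = 0.09.
μ is the stated best guess, -0.09.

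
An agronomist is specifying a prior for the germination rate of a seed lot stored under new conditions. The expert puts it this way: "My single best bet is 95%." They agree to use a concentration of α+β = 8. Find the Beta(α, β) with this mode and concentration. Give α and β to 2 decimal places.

α = 6.70, β = 1.30

For α,β > 1 the Beta mode is (α−1)/(α+β−2). With α+β = 8, the mode is (α−1)/6.
Set (α−1)/6 = 0.95 → α = 1 + 0.95·6 = 6.70.
β = 8 − α = 1.30.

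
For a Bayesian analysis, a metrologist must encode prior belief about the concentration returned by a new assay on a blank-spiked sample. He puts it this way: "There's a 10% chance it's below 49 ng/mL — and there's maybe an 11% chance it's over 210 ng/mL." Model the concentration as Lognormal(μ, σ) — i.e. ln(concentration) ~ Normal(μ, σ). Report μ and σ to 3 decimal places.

μ ≈ 4.635, σ ≈ 0.580

If T ~ Lognormal(μ,σ) then ln T ~ Normal(μ,σ), so the p-quantile of ln T is μ + z_p·σ.
ln(49) = 3.892 and ln(210) = 5.347; z_{0.1} = -1.282, z_{0.89} = 1.227.
σ = (5.347 − 3.892)/(1.227 − (-1.282)) = 0.580.
μ = 3.892 − (-1.282)·0.580 = 4.635.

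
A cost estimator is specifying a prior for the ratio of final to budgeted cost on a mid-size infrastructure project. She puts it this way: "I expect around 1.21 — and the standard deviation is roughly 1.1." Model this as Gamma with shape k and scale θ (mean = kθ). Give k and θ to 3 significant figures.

k ≈ 1.21, θ ≈ 1

For Gamma(k, scale θ): mean = kθ, variance = kθ², so CV = 1/√k.
CV = SD/mean = 1.1/1.21 = 0.9091, hence k = 1/CV² = 1.21.
Then θ = mean/k = 1.21/1.21 = 1.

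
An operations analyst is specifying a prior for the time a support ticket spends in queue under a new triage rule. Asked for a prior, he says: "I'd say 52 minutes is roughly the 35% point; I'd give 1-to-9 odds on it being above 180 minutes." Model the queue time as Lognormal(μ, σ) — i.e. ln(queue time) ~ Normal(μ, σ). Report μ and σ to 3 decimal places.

μ ≈ 4.238, σ ≈ 0.745

If T ~ Lognormal(μ,σ) then ln T ~ Normal(μ,σ), so the p-quantile of ln T is μ + z_p·σ.
ln(52) = 3.951 and ln(180) = 5.193; z_{0.35} = -0.3853, z_{0.9} = 1.282.
σ = (5.193 − 3.951)/(1.282 − (-0.3853)) = 0.745.
μ = 3.951 − (-0.3853)·0.745 = 4.238.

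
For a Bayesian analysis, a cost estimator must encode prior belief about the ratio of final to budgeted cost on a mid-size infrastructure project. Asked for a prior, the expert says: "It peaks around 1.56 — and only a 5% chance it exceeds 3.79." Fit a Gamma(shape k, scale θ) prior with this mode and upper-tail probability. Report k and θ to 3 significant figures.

k ≈ 4.46, θ ≈ 0.451

Gamma(k,θ) with k>1 has mode (k−1)θ, so θ = 1.56/(k−1).
Need P(X < 3.79) = 0.95 with θ tied to k this way. Start at k = 2, θ = 1.56: P(X<3.79) ≈ 0.698.
Too low — raise k to concentrate. Iterating converges to k ≈ 4.46.
Then θ = 1.56/(4.46−1) ≈ 0.451.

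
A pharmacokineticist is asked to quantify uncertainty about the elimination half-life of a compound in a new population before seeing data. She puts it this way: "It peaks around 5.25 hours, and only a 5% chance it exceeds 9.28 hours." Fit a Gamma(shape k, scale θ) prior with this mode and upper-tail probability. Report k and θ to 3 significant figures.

Gamma(k,θ) with k>1 has mode (k−1)θ, so θ = 5.25/(k−1).
Need P(X < 9.28) = 0.95 with θ tied to k this way. Start at k = 2, θ = 5.25: P(X<9.28) ≈ 0.527.
Too low — raise k to concentrate. Iterating converges to k ≈ 9.59.
Then θ = 5.25/(9.59−1) ≈ 0.611.

k ≈ 9.59, θ ≈ 0.611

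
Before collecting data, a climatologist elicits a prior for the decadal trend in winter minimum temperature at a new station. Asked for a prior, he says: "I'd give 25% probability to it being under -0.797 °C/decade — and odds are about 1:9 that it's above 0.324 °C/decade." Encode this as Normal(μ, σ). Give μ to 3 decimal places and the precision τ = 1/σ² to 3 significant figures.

μ = -0.410, τ = 3.04

The p-quantile of Normal(μ,σ) is μ + z_p·σ, with z_{0.25} = -0.6745 and z_{0.9} = 1.282.
Eliminate σ: μ = (z₂·x₁ − z₁·x₂)/(z₂ − z₁) = (1.282·-0.797 − (-0.6745)·0.324)/1.956 = -0.410.
Then σ = (x₂ − x₁)/(z₂ − z₁) = (0.324 − -0.797)/1.956 = 0.573.
Precision τ = 1/σ² = 1/0.5731² = 3.04.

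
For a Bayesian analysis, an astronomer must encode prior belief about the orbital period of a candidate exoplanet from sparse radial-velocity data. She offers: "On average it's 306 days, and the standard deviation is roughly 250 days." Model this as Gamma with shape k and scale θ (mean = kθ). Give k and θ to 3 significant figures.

For Gamma(k, scale θ): mean = kθ, variance = kθ², so CV = 1/√k.
CV = SD/mean = 250/306 = 0.817, hence k = 1/CV² = 1.5.
Then θ = mean/k = 306/1.5 = 204.

k ≈ 1.5, θ ≈ 204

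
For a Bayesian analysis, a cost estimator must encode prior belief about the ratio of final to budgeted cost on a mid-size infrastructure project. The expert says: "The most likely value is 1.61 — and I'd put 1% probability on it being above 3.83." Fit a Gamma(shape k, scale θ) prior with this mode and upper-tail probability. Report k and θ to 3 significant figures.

k ≈ 7.32, θ ≈ 0.255

Gamma(k,θ) with k>1 has mode (k−1)θ, so θ = 1.61/(k−1).
Need P(X < 3.83) = 0.99 with θ tied to k this way. Start at k = 2, θ = 1.61: P(X<3.83) ≈ 0.687.
Too low — raise k to concentrate. Iterating converges to k ≈ 7.32.
Then θ = 1.61/(7.32−1) ≈ 0.255.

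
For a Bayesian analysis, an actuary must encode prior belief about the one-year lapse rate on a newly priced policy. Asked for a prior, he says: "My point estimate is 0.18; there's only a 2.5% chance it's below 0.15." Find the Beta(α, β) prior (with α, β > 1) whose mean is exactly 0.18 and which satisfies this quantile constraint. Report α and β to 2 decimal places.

α ≈ 105.63, β ≈ 481.22

With mean 0.18 fixed, write α = 0.18s, β = 0.82s where s = α+β.
Need P(θ < 0.15) = 0.025 under Beta(0.18s, 0.82s). Normal approximation: (q−m)/√(m(1−m)/s) ≈ z_{0.025} = -1.96, so s ≈ 0.18·0.82·(-1.96)²/(0.15−0.18)² = 630.0.
At s = 630.0: P(θ<0.15) ≈ 0.021. Adjusting to match 0.025 gives s ≈ 586.86.
So α = 0.18·586.86 ≈ 105.63, β = 0.82·586.86 ≈ 481.22.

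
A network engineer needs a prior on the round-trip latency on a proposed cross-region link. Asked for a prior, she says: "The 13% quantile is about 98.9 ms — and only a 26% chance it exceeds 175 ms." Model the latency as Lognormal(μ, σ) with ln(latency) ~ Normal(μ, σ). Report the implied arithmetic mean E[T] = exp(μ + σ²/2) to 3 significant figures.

If T ~ Lognormal(μ,σ) then ln T ~ Normal(μ,σ), so the p-quantile of ln T is μ + z_p·σ.
ln(98.9) = 4.594 and ln(175) = 5.165; z_{0.13} = -1.126, z_{0.74} = 0.6433.
σ = (5.165 − 4.594)/(0.6433 − (-1.126)) = 0.322.
μ = 4.594 − (-1.126)·0.322 = 4.957.
E[T] = exp(μ + σ²/2) = exp(4.957 + 0.0520) = 150 ms.

E[T] ≈ 150 ms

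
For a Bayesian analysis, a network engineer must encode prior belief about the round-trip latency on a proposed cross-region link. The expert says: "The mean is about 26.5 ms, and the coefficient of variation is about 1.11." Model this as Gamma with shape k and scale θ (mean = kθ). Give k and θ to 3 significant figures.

k ≈ 0.812, θ ≈ 32.7

For Gamma(k, scale θ): mean = kθ, variance = kθ², so CV = 1/√k.
CV = 1.11, hence k = 1/CV² = 0.812.
Then θ = mean/k = 26.5/0.812 = 32.7.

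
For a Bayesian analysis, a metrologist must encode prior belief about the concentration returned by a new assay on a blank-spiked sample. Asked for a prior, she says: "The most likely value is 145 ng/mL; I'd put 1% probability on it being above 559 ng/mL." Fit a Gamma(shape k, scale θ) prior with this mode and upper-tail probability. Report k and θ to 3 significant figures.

Gamma(k,θ) with k>1 has mode (k−1)θ, so θ = 145/(k−1).
Need P(X < 559) = 0.99 with θ tied to k this way. Start at k = 2, θ = 145: P(X<559) ≈ 0.897.
Too low — raise k to concentrate. Iterating converges to k ≈ 3.32.
Then θ = 145/(3.32−1) ≈ 62.5.

k ≈ 3.32, θ ≈ 62.5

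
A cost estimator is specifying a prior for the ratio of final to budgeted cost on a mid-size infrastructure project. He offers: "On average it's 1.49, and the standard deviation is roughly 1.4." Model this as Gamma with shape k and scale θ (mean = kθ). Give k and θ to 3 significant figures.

k ≈ 1.13, θ ≈ 1.32

For Gamma(k, scale θ): mean = kθ, variance = kθ², so CV = 1/√k.
CV = SD/mean = 1.4/1.49 = 0.9396, hence k = 1/CV² = 1.13.
Then θ = mean/k = 1.49/1.13 = 1.32.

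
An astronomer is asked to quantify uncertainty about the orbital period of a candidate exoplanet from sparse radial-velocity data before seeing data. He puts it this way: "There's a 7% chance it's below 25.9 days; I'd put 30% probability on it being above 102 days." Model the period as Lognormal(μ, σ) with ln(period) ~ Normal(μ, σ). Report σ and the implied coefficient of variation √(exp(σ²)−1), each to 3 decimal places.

σ ≈ 0.685, CV ≈ 0.774

If T ~ Lognormal(μ,σ) then ln T ~ Normal(μ,σ), so the p-quantile of ln T is μ + z_p·σ.
ln(25.9) = 3.254 and ln(102) = 4.625; z_{0.07} = -1.476, z_{0.7} = 0.5244.
σ = (4.625 − 3.254)/(0.5244 − (-1.476)) = 0.685.
μ = 3.254 − (-1.476)·0.685 = 4.266.
CV = √(exp(σ²)−1) = √(exp(0.4696)−1) = 0.774.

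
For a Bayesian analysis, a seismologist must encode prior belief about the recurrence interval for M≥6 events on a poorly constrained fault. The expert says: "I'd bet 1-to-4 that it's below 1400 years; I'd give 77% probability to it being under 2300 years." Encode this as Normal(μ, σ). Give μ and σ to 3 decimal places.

μ = 1879.263, σ = 569.452

The p-quantile of Normal(μ,σ) is μ + z_p·σ, with z_{0.2} = -0.8416 and z_{0.77} = 0.7388.
Eliminate σ: μ = (z₂·x₁ − z₁·x₂)/(z₂ − z₁) = (0.7388·1400 − (-0.8416)·2300)/1.58 = 1879.263.
Then σ = (x₂ − x₁)/(z₂ − z₁) = (2300 − 1400)/1.58 = 569.452.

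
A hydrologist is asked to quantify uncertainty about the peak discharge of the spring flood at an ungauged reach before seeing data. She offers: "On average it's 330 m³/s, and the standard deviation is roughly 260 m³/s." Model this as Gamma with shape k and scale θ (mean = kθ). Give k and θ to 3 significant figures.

For Gamma(k, scale θ): mean = kθ, variance = kθ², so CV = 1/√k.
CV = SD/mean = 260/330 = 0.7879, hence k = 1/CV² = 1.61.
Then θ = mean/k = 330/1.61 = 205.

k ≈ 1.61, θ ≈ 205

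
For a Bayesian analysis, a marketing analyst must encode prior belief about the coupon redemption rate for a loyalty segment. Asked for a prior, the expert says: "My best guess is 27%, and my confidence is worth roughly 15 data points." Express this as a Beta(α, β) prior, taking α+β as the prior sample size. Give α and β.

Under the effective-sample-size interpretation, Beta(α, β) has prior mean α/(α+β) and prior sample size α+β.
So α+β = 15 and α/(α+β) = 0.27, giving α = 0.27·15 = 4.05 and β = 15 − 4.05 = 10.95.

α = 4.05, β = 10.95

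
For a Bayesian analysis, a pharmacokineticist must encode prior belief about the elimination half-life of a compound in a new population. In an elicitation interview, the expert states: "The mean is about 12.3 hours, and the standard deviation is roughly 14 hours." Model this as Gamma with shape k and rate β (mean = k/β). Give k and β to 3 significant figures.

For Gamma(k, rate β): mean = k/β, variance = k/β², so CV = 1/√k.
CV = SD/mean = 14/12.3 = 1.138, hence k = 1/CV² = 0.772.
Then β = k/mean = 0.772/12.3 = 0.0628.

k ≈ 0.772, β ≈ 0.0628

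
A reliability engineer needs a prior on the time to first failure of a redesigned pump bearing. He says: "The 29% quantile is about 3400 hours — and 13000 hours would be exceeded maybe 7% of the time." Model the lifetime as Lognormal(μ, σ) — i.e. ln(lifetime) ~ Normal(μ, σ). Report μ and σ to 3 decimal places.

If T ~ Lognormal(μ,σ) then ln T ~ Normal(μ,σ), so the p-quantile of ln T is μ + z_p·σ.
ln(3400) = 8.132 and ln(13000) = 9.473; z_{0.29} = -0.5534, z_{0.93} = 1.476.
σ = (9.473 − 8.132)/(1.476 − (-0.5534)) = 0.661.
μ = 8.132 − (-0.5534)·0.661 = 8.497.

μ ≈ 8.497, σ ≈ 0.661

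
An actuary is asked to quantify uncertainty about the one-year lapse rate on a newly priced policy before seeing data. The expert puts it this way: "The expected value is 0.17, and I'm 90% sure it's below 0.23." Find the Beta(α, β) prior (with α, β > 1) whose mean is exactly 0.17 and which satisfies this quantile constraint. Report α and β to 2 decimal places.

With mean 0.17 fixed, write α = 0.17s, β = 0.83s where s = α+β.
Need P(θ < 0.23) = 0.9 under Beta(0.17s, 0.83s). Normal approximation: (q−m)/√(m(1−m)/s) ≈ z_{0.9} = 1.28, so s ≈ 0.17·0.83·(1.28)²/(0.23−0.17)² = 64.4.
At s = 64.4: P(θ<0.23) ≈ 0.895. Adjusting to match 0.9 gives s ≈ 67.92.
So α = 0.17·67.92 ≈ 11.55, β = 0.83·67.92 ≈ 56.37.

α ≈ 11.55, β ≈ 56.37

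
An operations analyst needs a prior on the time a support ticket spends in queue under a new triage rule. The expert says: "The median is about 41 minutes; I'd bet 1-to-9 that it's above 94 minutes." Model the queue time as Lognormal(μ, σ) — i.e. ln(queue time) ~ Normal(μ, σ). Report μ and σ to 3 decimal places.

μ ≈ 3.714, σ ≈ 0.647

If T ~ Lognormal(μ,σ) then ln T ~ Normal(μ,σ), so the p-quantile of ln T is μ + z_p·σ.
ln(41) = 3.714 and ln(94) = 4.543; z_{0.5} = 0, z_{0.9} = 1.282.
σ = (4.543 − 3.714)/(1.282 − (0)) = 0.647.
μ = 3.714 − (0)·0.647 = 3.714.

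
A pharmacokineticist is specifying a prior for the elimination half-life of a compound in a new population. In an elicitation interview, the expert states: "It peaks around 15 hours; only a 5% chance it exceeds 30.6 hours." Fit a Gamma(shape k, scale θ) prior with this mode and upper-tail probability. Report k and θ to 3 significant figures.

Gamma(k,θ) with k>1 has mode (k−1)θ, so θ = 15/(k−1).
Need P(X < 30.6) = 0.95 with θ tied to k this way. Start at k = 2, θ = 15: P(X<30.6) ≈ 0.605.
Too low — raise k to concentrate. Iterating converges to k ≈ 6.45.
Then θ = 15/(6.45−1) ≈ 2.75.

k ≈ 6.45, θ ≈ 2.75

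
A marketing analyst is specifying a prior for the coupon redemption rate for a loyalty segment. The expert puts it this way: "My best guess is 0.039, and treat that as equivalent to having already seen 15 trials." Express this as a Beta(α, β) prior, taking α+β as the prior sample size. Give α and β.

Under the effective-sample-size interpretation, Beta(α, β) has prior mean α/(α+β) and prior sample size α+β.
So α+β = 15 and α/(α+β) = 0.039, giving α = 0.039·15 = 0.585 and β = 15 − 0.585 = 14.415.

α = 0.585, β = 14.415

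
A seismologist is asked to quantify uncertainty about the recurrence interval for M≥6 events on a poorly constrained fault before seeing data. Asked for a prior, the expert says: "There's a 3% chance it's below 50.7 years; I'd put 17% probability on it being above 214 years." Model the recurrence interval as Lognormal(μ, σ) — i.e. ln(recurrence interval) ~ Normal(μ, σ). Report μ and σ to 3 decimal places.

μ ≈ 4.881, σ ≈ 0.508

If T ~ Lognormal(μ,σ) then ln T ~ Normal(μ,σ), so the p-quantile of ln T is μ + z_p·σ.
ln(50.7) = 3.926 and ln(214) = 5.366; z_{0.03} = -1.881, z_{0.83} = 0.9542.
σ = (5.366 − 3.926)/(0.9542 − (-1.881)) = 0.508.
μ = 3.926 − (-1.881)·0.508 = 4.881.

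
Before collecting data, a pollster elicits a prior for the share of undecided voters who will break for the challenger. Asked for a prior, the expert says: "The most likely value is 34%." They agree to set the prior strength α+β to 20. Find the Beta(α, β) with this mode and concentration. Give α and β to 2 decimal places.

α = 7.12, β = 12.88

For α,β > 1 the Beta mode is (α−1)/(α+β−2). With α+β = 20, the mode is (α−1)/18.
Set (α−1)/18 = 0.34 → α = 1 + 0.34·18 = 7.12.
β = 20 − α = 12.88.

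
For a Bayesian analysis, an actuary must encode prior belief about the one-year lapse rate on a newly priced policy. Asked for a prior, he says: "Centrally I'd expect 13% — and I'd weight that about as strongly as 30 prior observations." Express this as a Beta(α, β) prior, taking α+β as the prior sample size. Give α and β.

α = 3.9, β = 26.1

Under the effective-sample-size interpretation, Beta(α, β) has prior mean α/(α+β) and prior sample size α+β.
So α+β = 30 and α/(α+β) = 0.13, giving α = 0.13·30 = 3.9 and β = 30 − 3.9 = 26.1.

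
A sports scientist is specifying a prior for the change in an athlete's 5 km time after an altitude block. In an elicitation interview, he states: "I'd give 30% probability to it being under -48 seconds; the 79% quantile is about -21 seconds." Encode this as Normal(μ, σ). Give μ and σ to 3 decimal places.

For Normal(μ,σ), the p-quantile is μ + z_p·σ. Here z_{0.3} = -0.5244, z_{0.79} = 0.8064.
So -48 = μ − 0.5244σ and -21 = μ + 0.8064σ.
Subtracting: σ = (-21 − -48)/(0.8064 − (-0.5244)) = 20.288.
Then μ = -48 − (-0.5244)·20.288 = -37.361.

μ = -37.361, σ = 20.288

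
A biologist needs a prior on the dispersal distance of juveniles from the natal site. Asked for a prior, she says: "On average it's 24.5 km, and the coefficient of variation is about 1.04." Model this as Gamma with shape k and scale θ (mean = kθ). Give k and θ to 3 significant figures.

For Gamma(k, scale θ): mean = kθ, variance = kθ², so CV = 1/√k.
CV = 1.04, hence k = 1/CV² = 0.925.
Then θ = mean/k = 24.5/0.925 = 26.5.

k ≈ 0.925, θ ≈ 26.5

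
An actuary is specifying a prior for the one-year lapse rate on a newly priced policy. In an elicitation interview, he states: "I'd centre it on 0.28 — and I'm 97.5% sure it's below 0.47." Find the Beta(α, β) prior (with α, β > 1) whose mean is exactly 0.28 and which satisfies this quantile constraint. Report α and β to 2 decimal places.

With mean 0.28 fixed, write α = 0.28s, β = 0.72s where s = α+β.
Need P(θ < 0.47) = 0.975 under Beta(0.28s, 0.72s). Normal approximation: (q−m)/√(m(1−m)/s) ≈ z_{0.975} = 1.96, so s ≈ 0.28·0.72·(1.96)²/(0.47−0.28)² = 21.5.
At s = 21.5: P(θ<0.47) ≈ 0.968. Adjusting to match 0.975 gives s ≈ 24.27.
So α = 0.28·24.27 ≈ 6.79, β = 0.72·24.27 ≈ 17.47.

α ≈ 6.79, β ≈ 17.47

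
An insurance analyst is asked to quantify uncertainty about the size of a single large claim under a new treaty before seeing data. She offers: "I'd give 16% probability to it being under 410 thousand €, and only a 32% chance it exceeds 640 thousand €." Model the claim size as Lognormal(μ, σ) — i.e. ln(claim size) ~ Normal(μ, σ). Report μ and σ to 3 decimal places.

If T ~ Lognormal(μ,σ) then ln T ~ Normal(μ,σ), so the p-quantile of ln T is μ + z_p·σ.
ln(410) = 6.016 and ln(640) = 6.461; z_{0.16} = -0.9945, z_{0.68} = 0.4677.
σ = (6.461 − 6.016)/(0.4677 − (-0.9945)) = 0.305.
μ = 6.016 − (-0.9945)·0.305 = 6.319.

μ ≈ 6.319, σ ≈ 0.305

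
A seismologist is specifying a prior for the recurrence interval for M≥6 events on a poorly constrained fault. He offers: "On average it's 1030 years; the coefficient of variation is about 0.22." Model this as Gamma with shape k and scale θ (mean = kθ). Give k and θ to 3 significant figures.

For Gamma(k, scale θ): mean = kθ, variance = kθ², so CV = 1/√k.
CV = 0.22, hence k = 1/CV² = 20.7.
Then θ = mean/k = 1030/20.7 = 49.9.

k ≈ 20.7, θ ≈ 49.9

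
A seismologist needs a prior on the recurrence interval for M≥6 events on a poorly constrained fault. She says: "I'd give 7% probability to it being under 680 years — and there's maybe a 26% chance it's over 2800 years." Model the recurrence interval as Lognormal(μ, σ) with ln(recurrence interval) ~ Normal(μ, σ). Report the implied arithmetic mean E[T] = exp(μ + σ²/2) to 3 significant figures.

If T ~ Lognormal(μ,σ) then ln T ~ Normal(μ,σ), so the p-quantile of ln T is μ + z_p·σ.
ln(680) = 6.522 and ln(2800) = 7.937; z_{0.07} = -1.476, z_{0.74} = 0.6433.
σ = (7.937 − 6.522)/(0.6433 − (-1.476)) = 0.668.
μ = 6.522 − (-1.476)·0.668 = 7.508.
E[T] = exp(μ + σ²/2) = exp(7.508 + 0.2230) = 2280 years.

E[T] ≈ 2280 years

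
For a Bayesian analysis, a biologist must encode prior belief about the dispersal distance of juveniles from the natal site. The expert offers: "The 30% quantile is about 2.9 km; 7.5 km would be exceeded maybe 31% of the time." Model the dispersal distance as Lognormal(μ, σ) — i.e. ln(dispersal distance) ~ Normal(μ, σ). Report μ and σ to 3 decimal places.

If T ~ Lognormal(μ,σ) then ln T ~ Normal(μ,σ), so the p-quantile of ln T is μ + z_p·σ.
ln(2.9) = 1.065 and ln(7.5) = 2.015; z_{0.3} = -0.5244, z_{0.69} = 0.4959.
σ = (2.015 − 1.065)/(0.4959 − (-0.5244)) = 0.931.
μ = 1.065 − (-0.5244)·0.931 = 1.553.

μ ≈ 1.553, σ ≈ 0.931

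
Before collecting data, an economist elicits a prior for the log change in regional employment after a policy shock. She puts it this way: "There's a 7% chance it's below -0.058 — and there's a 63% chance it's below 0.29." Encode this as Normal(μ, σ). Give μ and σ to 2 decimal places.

For Normal(μ,σ), the p-quantile is μ + z_p·σ. Here z_{0.07} = -1.476, z_{0.63} = 0.3319.
So -0.058 = μ − 1.476σ and 0.29 = μ + 0.3319σ.
Subtracting: σ = (0.29 − -0.058)/(0.3319 − (-1.476)) = 0.19.
Then μ = -0.058 − (-1.476)·0.19 = 0.23.

μ = 0.23, σ = 0.19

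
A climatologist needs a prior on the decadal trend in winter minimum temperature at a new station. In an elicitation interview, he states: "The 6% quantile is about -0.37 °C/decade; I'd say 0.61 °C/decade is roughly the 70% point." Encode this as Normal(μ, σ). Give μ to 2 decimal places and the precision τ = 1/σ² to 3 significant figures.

μ = 0.36, τ = 4.5

The p-quantile of Normal(μ,σ) is μ + z_p·σ, with z_{0.06} = -1.555 and z_{0.7} = 0.5244.
Eliminate σ: μ = (z₂·x₁ − z₁·x₂)/(z₂ − z₁) = (0.5244·-0.37 − (-1.555)·0.61)/2.079 = 0.36.
Then σ = (x₂ − x₁)/(z₂ − z₁) = (0.61 − -0.37)/2.079 = 0.47.
Precision τ = 1/σ² = 1/0.4713² = 4.5.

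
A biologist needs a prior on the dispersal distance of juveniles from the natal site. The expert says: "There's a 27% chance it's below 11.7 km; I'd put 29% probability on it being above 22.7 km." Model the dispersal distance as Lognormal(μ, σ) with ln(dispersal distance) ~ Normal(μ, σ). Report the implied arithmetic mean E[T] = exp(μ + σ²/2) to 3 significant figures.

If T ~ Lognormal(μ,σ) then ln T ~ Normal(μ,σ), so the p-quantile of ln T is μ + z_p·σ.
ln(11.7) = 2.46 and ln(22.7) = 3.122; z_{0.27} = -0.6128, z_{0.71} = 0.5534.
σ = (3.122 − 2.46)/(0.5534 − (-0.6128)) = 0.568.
μ = 2.46 − (-0.6128)·0.568 = 2.808.
E[T] = exp(μ + σ²/2) = exp(2.808 + 0.1615) = 19.5 km.

E[T] ≈ 19.5 km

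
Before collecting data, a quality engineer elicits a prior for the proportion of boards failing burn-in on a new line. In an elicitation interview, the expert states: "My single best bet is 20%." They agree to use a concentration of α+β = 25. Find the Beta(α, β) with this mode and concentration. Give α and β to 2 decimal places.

For α,β > 1 the Beta mode is (α−1)/(α+β−2). With α+β = 25, the mode is (α−1)/23.
Set (α−1)/23 = 0.2 → α = 1 + 0.2·23 = 5.60.
β = 25 − α = 19.40.

α = 5.60, β = 19.40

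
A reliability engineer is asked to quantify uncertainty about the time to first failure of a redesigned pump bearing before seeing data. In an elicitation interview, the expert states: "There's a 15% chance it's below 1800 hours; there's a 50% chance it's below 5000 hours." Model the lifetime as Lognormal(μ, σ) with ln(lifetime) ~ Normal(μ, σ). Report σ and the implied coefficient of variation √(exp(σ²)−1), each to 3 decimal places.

If T ~ Lognormal(μ,σ) then ln T ~ Normal(μ,σ), so the p-quantile of ln T is μ + z_p·σ.
ln(1800) = 7.496 and ln(5000) = 8.517; z_{0.15} = -1.036, z_{0.5} = 0.
σ = (8.517 − 7.496)/(0 − (-1.036)) = 0.986.
μ = 7.496 − (-1.036)·0.986 = 8.517.
CV = √(exp(σ²)−1) = √(exp(0.9717)−1) = 1.282.

σ ≈ 0.986, CV ≈ 1.282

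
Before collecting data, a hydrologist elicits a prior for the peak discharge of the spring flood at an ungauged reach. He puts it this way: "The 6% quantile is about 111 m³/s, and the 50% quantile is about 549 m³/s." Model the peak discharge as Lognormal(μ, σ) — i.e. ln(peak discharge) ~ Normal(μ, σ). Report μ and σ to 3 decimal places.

If T ~ Lognormal(μ,σ) then ln T ~ Normal(μ,σ), so the p-quantile of ln T is μ + z_p·σ.
ln(111) = 4.71 and ln(549) = 6.308; z_{0.06} = -1.555, z_{0.5} = 0.
σ = (6.308 − 4.71)/(0 − (-1.555)) = 1.028.
μ = 4.71 − (-1.555)·1.028 = 6.308.

μ ≈ 6.308, σ ≈ 1.028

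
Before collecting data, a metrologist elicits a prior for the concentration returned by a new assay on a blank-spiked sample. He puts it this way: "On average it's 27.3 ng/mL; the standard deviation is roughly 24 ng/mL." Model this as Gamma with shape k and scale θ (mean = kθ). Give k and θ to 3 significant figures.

k ≈ 1.29, θ ≈ 21.1

For Gamma(k, scale θ): mean = kθ, variance = kθ², so CV = 1/√k.
CV = SD/mean = 24/27.3 = 0.8791, hence k = 1/CV² = 1.29.
Then θ = mean/k = 27.3/1.29 = 21.1.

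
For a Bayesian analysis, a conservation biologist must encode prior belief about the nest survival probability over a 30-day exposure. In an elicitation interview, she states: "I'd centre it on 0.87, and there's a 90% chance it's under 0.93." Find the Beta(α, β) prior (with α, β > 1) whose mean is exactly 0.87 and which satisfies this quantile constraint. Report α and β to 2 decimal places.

α ≈ 38.22, β ≈ 5.71

With mean 0.87 fixed, write α = 0.87s, β = 0.13s where s = α+β.
Need P(θ < 0.93) = 0.9 under Beta(0.87s, 0.13s). Normal approximation: (q−m)/√(m(1−m)/s) ≈ z_{0.9} = 1.28, so s ≈ 0.87·0.13·(1.28)²/(0.93−0.87)² = 51.6.
At s = 51.6: P(θ<0.93) ≈ 0.921. Adjusting to match 0.9 gives s ≈ 43.93.
So α = 0.87·43.93 ≈ 38.22, β = 0.13·43.93 ≈ 5.71.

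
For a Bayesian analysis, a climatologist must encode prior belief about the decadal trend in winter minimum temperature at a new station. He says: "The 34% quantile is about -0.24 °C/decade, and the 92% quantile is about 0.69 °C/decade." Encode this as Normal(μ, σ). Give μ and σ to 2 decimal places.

For Normal(μ,σ), the p-quantile is μ + z_p·σ. Here z_{0.34} = -0.4125, z_{0.92} = 1.405.
So -0.24 = μ − 0.4125σ and 0.69 = μ + 1.405σ.
Subtracting: σ = (0.69 − -0.24)/(1.405 − (-0.4125)) = 0.51.
Then μ = -0.24 − (-0.4125)·0.51 = -0.03.

μ = -0.03, σ = 0.51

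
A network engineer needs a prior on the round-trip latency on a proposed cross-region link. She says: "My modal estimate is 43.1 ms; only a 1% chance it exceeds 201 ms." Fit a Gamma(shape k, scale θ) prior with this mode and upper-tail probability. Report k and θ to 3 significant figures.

k ≈ 2.69, θ ≈ 25.5

Gamma(k,θ) with k>1 has mode (k−1)θ, so θ = 43.1/(k−1).
Need P(X < 201) = 0.99 with θ tied to k this way. Start at k = 2, θ = 43.1: P(X<201) ≈ 0.947.
Too low — raise k to concentrate. Iterating converges to k ≈ 2.69.
Then θ = 43.1/(2.69−1) ≈ 25.5.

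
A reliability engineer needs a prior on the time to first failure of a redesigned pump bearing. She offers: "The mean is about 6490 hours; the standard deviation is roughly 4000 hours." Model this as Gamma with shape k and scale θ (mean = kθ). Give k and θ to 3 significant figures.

k ≈ 2.63, θ ≈ 2470

For Gamma(k, scale θ): mean = kθ, variance = kθ², so CV = 1/√k.
CV = SD/mean = 4000/6490 = 0.6163, hence k = 1/CV² = 2.63.
Then θ = mean/k = 6490/2.63 = 2470.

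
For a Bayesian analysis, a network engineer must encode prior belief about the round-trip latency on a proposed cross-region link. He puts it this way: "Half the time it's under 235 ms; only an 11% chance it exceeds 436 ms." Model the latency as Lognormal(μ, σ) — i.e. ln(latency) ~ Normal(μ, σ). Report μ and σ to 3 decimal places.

μ ≈ 5.460, σ ≈ 0.504

If T ~ Lognormal(μ,σ) then ln T ~ Normal(μ,σ), so the p-quantile of ln T is μ + z_p·σ.
ln(235) = 5.46 and ln(436) = 6.078; z_{0.5} = 0, z_{0.89} = 1.227.
σ = (6.078 − 5.46)/(1.227 − (0)) = 0.504.
μ = 5.46 − (0)·0.504 = 5.460.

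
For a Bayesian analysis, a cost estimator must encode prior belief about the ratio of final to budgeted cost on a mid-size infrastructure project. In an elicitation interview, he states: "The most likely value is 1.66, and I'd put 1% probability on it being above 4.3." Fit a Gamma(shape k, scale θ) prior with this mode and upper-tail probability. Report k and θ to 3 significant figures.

Gamma(k,θ) with k>1 has mode (k−1)θ, so θ = 1.66/(k−1).
Need P(X < 4.3) = 0.99 with θ tied to k this way. Start at k = 2, θ = 1.66: P(X<4.3) ≈ 0.731.
Too low — raise k to concentrate. Iterating converges to k ≈ 6.14.
Then θ = 1.66/(6.14−1) ≈ 0.323.

k ≈ 6.14, θ ≈ 0.323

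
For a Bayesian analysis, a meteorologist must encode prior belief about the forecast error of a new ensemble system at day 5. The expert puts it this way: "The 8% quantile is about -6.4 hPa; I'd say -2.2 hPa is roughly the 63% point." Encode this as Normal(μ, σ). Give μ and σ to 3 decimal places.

μ = -3.002, σ = 2.418

For Normal(μ,σ), the p-quantile is μ + z_p·σ. Here z_{0.08} = -1.405, z_{0.63} = 0.3319.
So -6.4 = μ − 1.405σ and -2.2 = μ + 0.3319σ.
Subtracting: σ = (-2.2 − -6.4)/(0.3319 − (-1.405)) = 2.418.
Then μ = -6.4 − (-1.405)·2.418 = -3.002.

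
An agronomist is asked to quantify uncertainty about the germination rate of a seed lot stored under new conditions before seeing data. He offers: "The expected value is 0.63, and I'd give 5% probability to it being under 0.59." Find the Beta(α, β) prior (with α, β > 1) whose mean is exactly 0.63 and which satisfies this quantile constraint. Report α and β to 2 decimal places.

With mean 0.63 fixed, write α = 0.63s, β = 0.37s where s = α+β.
Need P(θ < 0.59) = 0.05 under Beta(0.63s, 0.37s). Normal approximation: (q−m)/√(m(1−m)/s) ≈ z_{0.05} = -1.64, so s ≈ 0.63·0.37·(-1.64)²/(0.59−0.63)² = 394.2.
At s = 394.2: P(θ<0.59) ≈ 0.051. Adjusting to match 0.05 gives s ≈ 400.62.
So α = 0.63·400.62 ≈ 252.39, β = 0.37·400.62 ≈ 148.23.

α ≈ 252.39, β ≈ 148.23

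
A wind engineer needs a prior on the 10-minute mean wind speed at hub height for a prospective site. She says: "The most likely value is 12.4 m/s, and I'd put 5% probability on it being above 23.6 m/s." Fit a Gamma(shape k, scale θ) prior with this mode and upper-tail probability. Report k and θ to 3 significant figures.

Gamma(k,θ) with k>1 has mode (k−1)θ, so θ = 12.4/(k−1).
Need P(X < 23.6) = 0.95 with θ tied to k this way. Start at k = 2, θ = 12.4: P(X<23.6) ≈ 0.567.
Too low — raise k to concentrate. Iterating converges to k ≈ 7.71.
Then θ = 12.4/(7.71−1) ≈ 1.85.

k ≈ 7.71, θ ≈ 1.85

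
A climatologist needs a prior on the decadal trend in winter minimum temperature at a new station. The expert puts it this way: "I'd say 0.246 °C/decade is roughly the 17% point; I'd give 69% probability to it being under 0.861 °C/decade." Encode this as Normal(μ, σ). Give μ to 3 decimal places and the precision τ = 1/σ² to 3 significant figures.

μ = 0.651, τ = 5.56

For Normal(μ,σ), the p-quantile is μ + z_p·σ. Here z_{0.17} = -0.9542, z_{0.69} = 0.4959.
So 0.246 = μ − 0.9542σ and 0.861 = μ + 0.4959σ.
Subtracting: σ = (0.861 − 0.246)/(0.4959 − (-0.9542)) = 0.424.
Then μ = 0.246 − (-0.9542)·0.424 = 0.651.
Precision τ = 1/σ² = 1/0.4241² = 5.56.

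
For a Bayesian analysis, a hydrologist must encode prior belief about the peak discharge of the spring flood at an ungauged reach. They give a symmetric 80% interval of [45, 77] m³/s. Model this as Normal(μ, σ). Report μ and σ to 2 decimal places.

μ = 61.00, σ = 12.48

A symmetric 80% interval runs μ ± z·σ with z = 1.282.
Half-width = 16, so σ = 16/1.282 = 12.48.
μ is the interval midpoint, 61.00.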